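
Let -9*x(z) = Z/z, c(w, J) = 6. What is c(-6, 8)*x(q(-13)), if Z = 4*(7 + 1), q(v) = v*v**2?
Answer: 64/6591 ≈ 0.0097102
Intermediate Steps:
q(v) = v**3
Z = 32 (Z = 4*8 = 32)
x(z) = -32/(9*z)
c(-6, 8)*x(q(-13)) = 6*(-32/(9*((-13)**3))) = 6*(-32/9/(-2197)) = 6*(-32/9*(-1/2197)) = 6*(32/19773) = 64/6591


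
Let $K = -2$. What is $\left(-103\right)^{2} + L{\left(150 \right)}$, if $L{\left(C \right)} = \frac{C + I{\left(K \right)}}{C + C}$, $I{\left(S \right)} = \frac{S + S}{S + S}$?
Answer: $\frac{3182851}{300} \approx 10610.0$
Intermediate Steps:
$I{\left(S \right)} = 1$ ($I{\left(S \right)} = \frac{2 S}{2 S} = 2 S \frac{1}{2 S} = 1$)
$L{\left(C \right)} = \frac{1 + C}{2 C}$ ($L{\left(C \right)} = \frac{C + 1}{C + C} = \frac{1 + C}{2 C}$)
$\left(-103\right)^{2} + L{\left(150 \right)} = \left(-103\right)^{2} + \frac{1 + 150}{2 \cdot 150} = 10609 + \frac{1}{2} \cdot \frac{1}{150} \cdot 151 = 10609 + \frac{151}{300} = \frac{3182851}{300}$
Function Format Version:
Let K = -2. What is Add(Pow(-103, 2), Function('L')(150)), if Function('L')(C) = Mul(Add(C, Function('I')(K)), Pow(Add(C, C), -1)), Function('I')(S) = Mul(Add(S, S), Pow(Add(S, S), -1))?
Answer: Rational(3182851, 300) ≈ 10610.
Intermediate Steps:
Function('I')(S) = 1 (Function('I')(S) = Mul(Mul(2, S), Pow(Mul(2, S), -1)) = Mul(Mul(2, S), Mul(Rational(1, 2), Pow(S, -1))) = 1)
Function('L')(C) = Mul(Rational(1, 2), Pow(C, -1), Add(1, C)) (Function('L')(C) = Mul(Add(C, 1), Pow(Add(C, C), -1)) = Mul(Add(1, C), Pow(Mul(2, C), -1)) = Mul(Add(1, C), Mul(Rational(1, 2), Pow(C, -1))) = Mul(Rational(1, 2), Pow(C, -1), Add(1, C)))
Add(Pow(-103, 2), Function('L')(150)) = Add(Pow(-103, 2), Mul(Rational(1, 2), Pow(150, -1), Add(1, 150))) = Add(10609, Mul(Rational(1, 2), Rational(1, 150), 151)) = Add(10609, Rational(151, 300)) = Rational(3182851, 300)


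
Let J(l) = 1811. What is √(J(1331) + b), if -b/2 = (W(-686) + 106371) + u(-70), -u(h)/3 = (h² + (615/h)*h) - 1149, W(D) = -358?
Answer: I*√184019 ≈ 428.97*I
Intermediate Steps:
u(h) = 1602 - 3*h² (u(h) = -3*((h² + (615/h)*h) - 1149) = -3*((h² + 615) - 1149) = -3*((615 + h²) - 1149) = -3*(-534 + h²) = 1602 - 3*h²)
b = -185830 (b = -2*((-358 + 106371) + (1602 - 3*(-70)²)) = -2*(106013 + (1602 - 3*4900)) = -2*(106013 + (1602 - 14700)) = -2*(106013 - 13098) = -2*92915 = -185830)
√(J(1331) + b) = √(1811 - 185830) = √(-184019) = I*√184019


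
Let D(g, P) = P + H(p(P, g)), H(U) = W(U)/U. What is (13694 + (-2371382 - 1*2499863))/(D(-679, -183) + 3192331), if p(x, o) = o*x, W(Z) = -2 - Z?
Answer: -603584714607/396646609777 ≈ -1.5217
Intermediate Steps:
H(U) = (-2 - U)/U
D(g, P) = P + (-2 - P*g)/(P*g) (D(g, P) = P + (-2 - g*P)/((g*P)) = P + (-2 - P*g)/((P*g)) = P + (1/(P*g))*(-2 - P*g) = P + (-2 - P*g)/(P*g))
(13694 + (-2371382 - 1*2499863))/(D(-679, -183) + 3192331) = (13694 + (-2371382 - 1*2499863))/((-1 - 183 - 2/(-183*(-679))) + 3192331) = (13694 + (-2371382 - 2499863))/((-1 - 183 - 2*(-1/183)*(-1/679)) + 3192331) = (13694 - 4871245)/((-1 - 183 - 2/124257) + 3192331) = -4857551/(-22863290/124257 + 3192331) = -4857551/396646609777/124257 = -4857551*124257/396646609777 = -603584714607/396646609777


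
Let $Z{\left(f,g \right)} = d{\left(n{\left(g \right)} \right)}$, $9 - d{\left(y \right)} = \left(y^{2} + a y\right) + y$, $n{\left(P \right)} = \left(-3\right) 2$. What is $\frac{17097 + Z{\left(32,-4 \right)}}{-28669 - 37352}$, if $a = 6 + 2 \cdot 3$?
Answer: $- \frac{5716}{22007} \approx -0.25974$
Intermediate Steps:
$a = 12$ ($a = 6 + 6 = 12$)
$n{\left(P \right)} = -6$
$d{\left(y \right)} = 9 - y^{2} - 13 y$ ($d{\left(y \right)} = 9 - \left(\left(y^{2} + 12 y\right) + y\right) = 9 - \left(y^{2} + 13 y\right) = 9 - y^{2} - 13 y$)
$Z{\left(f,g \right)} = 51$ ($Z{\left(f,g \right)} = 9 - \left(-6\right)^{2} - -78 = 9 - 36 + 78 = 51$)
$\frac{17097 + Z{\left(32,-4 \right)}}{-28669 - 37352} = \frac{17097 + 51}{-28669 - 37352} = \frac{17148}{-66021} = 17148 \left(- \frac{1}{66021}\right) = - \frac{5716}{22007}$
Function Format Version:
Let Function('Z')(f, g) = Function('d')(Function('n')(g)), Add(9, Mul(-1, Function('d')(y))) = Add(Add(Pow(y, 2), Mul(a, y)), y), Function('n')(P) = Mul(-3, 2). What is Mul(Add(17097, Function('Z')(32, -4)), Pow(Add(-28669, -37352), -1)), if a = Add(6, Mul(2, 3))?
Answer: Rational(-5716, 22007) ≈ -0.25974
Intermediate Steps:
a = 12 (a = Add(6, 6) = 12)
Function('n')(P) = -6
Function('d')(y) = Add(9, Mul(-1, Pow(y, 2)), Mul(-13, y)) (Function('d')(y) = Add(9, Mul(-1, Add(Add(Pow(y, 2), Mul(12, y)), y))) = Add(9, Mul(-1, Add(Pow(y, 2), Mul(13, y)))) = Add(9, Add(Mul(-1, Pow(y, 2)), Mul(-13, y))) = Add(9, Mul(-1, Pow(y, 2)), Mul(-13, y)))
Function('Z')(f, g) = 51 (Function('Z')(f, g) = Add(9, Mul(-1, Pow(-6, 2)), Mul(-13, -6)) = Add(9, Mul(-1, 36), 78) = Add(9, -36, 78) = 51)
Mul(Add(17097, Function('Z')(32, -4)), Pow(Add(-28669, -37352), -1)) = Mul(Add(17097, 51), Pow(Add(-28669, -37352), -1)) = Mul(17148, Pow(-66021, -1)) = Mul(17148, Rational(-1, 66021)) = Rational(-5716, 22007)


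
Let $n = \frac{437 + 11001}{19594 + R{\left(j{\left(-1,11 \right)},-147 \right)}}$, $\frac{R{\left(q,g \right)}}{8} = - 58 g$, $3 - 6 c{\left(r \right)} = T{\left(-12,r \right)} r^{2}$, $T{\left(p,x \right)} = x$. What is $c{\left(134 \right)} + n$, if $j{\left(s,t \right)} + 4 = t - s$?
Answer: $- \frac{105630205687}{263406} \approx -4.0102 \cdot 10^{5}$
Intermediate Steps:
$j{\left(s,t \right)} = -4 + t - s$ ($j{\left(s,t \right)} = -4 - \left(s - t\right) = -4 + t - s$)
$c{\left(r \right)} = \frac{1}{2} - \frac{r^{3}}{6}$ ($c{\left(r \right)} = \frac{1}{2} - \frac{r r^{2}}{6} = \frac{1}{2} - \frac{r^{3}}{6}$)
$R{\left(q,g \right)} = - 464 g$ ($R{\left(q,g \right)} = 8 \left(- 58 g\right) = - 464 g$)
$n = \frac{5719}{43901}$ ($n = \frac{437 + 11001}{19594 - -68208} = \frac{11438}{19594 + 68208} = \frac{11438}{87802} = 11438 \cdot \frac{1}{87802} = \frac{5719}{43901} \approx 0.13027$)
$c{\left(134 \right)} + n = \left(\frac{1}{2} - \frac{134^{3}}{6}\right) + \frac{5719}{43901} = \left(\frac{1}{2} - \frac{1203052}{3}\right) + \frac{5719}{43901} = - \frac{2406101}{6} + \frac{5719}{43901} = - \frac{105630205687}{263406}$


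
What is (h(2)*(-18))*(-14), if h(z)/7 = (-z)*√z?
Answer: -3528*√2 ≈ -4989.3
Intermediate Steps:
h(z) = -7*z^(3/2) (h(z) = 7*((-z)*√z) = 7*(-z^(3/2)) = -7*z^(3/2))
(h(2)*(-18))*(-14) = (-14*√2*(-18))*(-14) = (252*√2)*(-14) = -3528*√2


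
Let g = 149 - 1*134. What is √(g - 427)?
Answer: 2*I*√103 ≈ 20.298*I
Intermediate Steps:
g = 15 (g = 149 - 134 = 15)
√(g - 427) = √(15 - 427) = √(-412) = 2*I*√103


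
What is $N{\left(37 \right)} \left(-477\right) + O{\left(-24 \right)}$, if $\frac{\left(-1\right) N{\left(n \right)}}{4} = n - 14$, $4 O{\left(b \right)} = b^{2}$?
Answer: $44028$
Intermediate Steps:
$O{\left(b \right)} = \frac{b^{2}}{4}$
$N{\left(n \right)} = 56 - 4 n$ ($N{\left(n \right)} = - 4 \left(n - 14\right) = - 4 \left(-14 + n\right) = 56 - 4 n$)
$N{\left(37 \right)} \left(-477\right) + O{\left(-24 \right)} = \left(56 - 148\right) \left(-477\right) + \frac{\left(-24\right)^{2}}{4} = \left(56 - 148\right) \left(-477\right) + \frac{1}{4} \cdot 576 = \left(-92\right) \left(-477\right) + 144 = 43884 + 144 = 44028$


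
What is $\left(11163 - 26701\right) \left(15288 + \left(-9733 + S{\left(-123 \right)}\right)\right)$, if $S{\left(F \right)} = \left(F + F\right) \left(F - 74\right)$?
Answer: $-839316146$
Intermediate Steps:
$S{\left(F \right)} = 2 F \left(-74 + F\right)$
$\left(11163 - 26701\right) \left(15288 + \left(-9733 + S{\left(-123 \right)}\right)\right) = \left(11163 - 26701\right) \left(15288 - \left(9733 + 246 \left(-74 - 123\right)\right)\right) = - 15538 \left(15288 - \left(9733 + 246 \left(-197\right)\right)\right) = - 15538 \left(15288 + \left(-9733 + 48462\right)\right) = - 15538 \left(15288 + 38729\right) = \left(-15538\right) 54017 = -839316146$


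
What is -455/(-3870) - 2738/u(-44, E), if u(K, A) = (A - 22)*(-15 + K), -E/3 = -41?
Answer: 2661481/4612266 ≈ 0.57704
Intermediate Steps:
E = 123 (E = -3*(-41) = 123)
u(K, A) = (-22 + A)*(-15 + K)
-455/(-3870) - 2738/u(-44, E) = -455/(-3870) - 2738/(330 - 22*(-44) - 15*123 + 123*(-44)) = -455*(-1/3870) - 2738/(330 + 968 - 1845 - 5412) = 91/774 - 2738/(-5959) = 91/774 - 2738*(-1/5959) = 91/774 + 2738/5959 = 2661481/4612266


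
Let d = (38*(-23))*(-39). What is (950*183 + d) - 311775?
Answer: -103839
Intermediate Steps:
d = 34086 (d = -874*(-39) = 34086)
(950*183 + d) - 311775 = (950*183 + 34086) - 311775 = (173850 + 34086) - 311775 = 207936 - 311775 = -103839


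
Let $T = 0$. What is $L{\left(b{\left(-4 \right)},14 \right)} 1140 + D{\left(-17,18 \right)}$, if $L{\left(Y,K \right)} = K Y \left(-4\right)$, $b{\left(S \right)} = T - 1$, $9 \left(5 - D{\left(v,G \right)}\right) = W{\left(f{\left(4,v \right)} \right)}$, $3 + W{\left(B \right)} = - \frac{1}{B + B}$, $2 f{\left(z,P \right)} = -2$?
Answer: $\frac{1149215}{18} \approx 63845.0$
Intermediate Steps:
$f{\left(z,P \right)} = -1$ ($f{\left(z,P \right)} = \frac{1}{2} \left(-2\right) = -1$)
$W{\left(B \right)} = -3 - \frac{1}{2 B}$ ($W{\left(B \right)} = -3 - \frac{1}{B + B} = -3 - \frac{1}{2 B}$)
$D{\left(v,G \right)} = \frac{95}{18}$ ($D{\left(v,G \right)} = 5 - \frac{-3 - \frac{1}{2 \left(-1\right)}}{9} = 5 - \frac{-3 - - \frac{1}{2}}{9} = 5 - \frac{-3 + \frac{1}{2}}{9} = 5 - - \frac{5}{18} = 5 + \frac{5}{18} = \frac{95}{18}$)
$b{\left(S \right)} = -1$ ($b{\left(S \right)} = 0 - 1 = -1$)
$L{\left(Y,K \right)} = - 4 K Y$
$L{\left(b{\left(-4 \right)},14 \right)} 1140 + D{\left(-17,18 \right)} = \left(-4\right) 14 \left(-1\right) 1140 + \frac{95}{18} = 56 \cdot 1140 + \frac{95}{18} = 63840 + \frac{95}{18} = \frac{1149215}{18}$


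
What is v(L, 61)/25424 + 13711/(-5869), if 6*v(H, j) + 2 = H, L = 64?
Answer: -1045583453/447640368 ≈ -2.3358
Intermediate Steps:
v(H, j) = -⅓ + H/6
v(L, 61)/25424 + 13711/(-5869) = (-⅓ + (⅙)*64)/25424 + 13711/(-5869) = (-⅓ + 32/3)*(1/25424) + 13711*(-1/5869) = (31/3)*(1/25424) - 13711/5869 = 31/76272 - 13711/5869 = -1045583453/447640368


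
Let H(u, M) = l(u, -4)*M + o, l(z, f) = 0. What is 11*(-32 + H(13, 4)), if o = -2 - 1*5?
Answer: -429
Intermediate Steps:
o = -7 (o = -2 - 5 = -7)
H(u, M) = -7 (H(u, M) = 0*M - 7 = 0 - 7 = -7)
11*(-32 + H(13, 4)) = 11*(-32 - 7) = 11*(-39) = -429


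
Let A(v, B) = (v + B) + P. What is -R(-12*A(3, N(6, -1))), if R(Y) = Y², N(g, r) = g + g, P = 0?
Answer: -32400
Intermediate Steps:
N(g, r) = 2*g
A(v, B) = B + v (A(v, B) = (v + B) + 0 = (B + v) + 0 = B + v)
-R(-12*A(3, N(6, -1))) = -(-12*(2*6 + 3))² = -(-12*(12 + 3))² = -(-12*15)² = -1*(-180)² = -1*32400 = -32400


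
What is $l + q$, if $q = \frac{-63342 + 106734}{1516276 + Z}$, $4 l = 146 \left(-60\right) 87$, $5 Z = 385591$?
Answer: $- \frac{505982255890}{2655657} \approx -1.9053 \cdot 10^{5}$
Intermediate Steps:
$Z = \frac{385591}{5}$ ($Z = \frac{1}{5} \cdot 385591 = \frac{385591}{5} \approx 77118.0$)
$l = -190530$ ($l = \frac{146 \left(-60\right) 87}{4} = \frac{\left(-8760\right) 87}{4} = \frac{1}{4} \left(-762120\right) = -190530$)
$q = \frac{72320}{2655657}$ ($q = \frac{-63342 + 106734}{1516276 + \frac{385591}{5}} = \frac{43392}{\frac{7966971}{5}} = 43392 \cdot \frac{5}{7966971} = \frac{72320}{2655657} \approx 0.027232$)
$l + q = -190530 + \frac{72320}{2655657} = - \frac{505982255890}{2655657}$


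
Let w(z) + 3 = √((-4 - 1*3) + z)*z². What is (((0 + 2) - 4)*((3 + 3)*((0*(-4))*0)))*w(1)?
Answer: 0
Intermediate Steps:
w(z) = -3 + z²*√(-7 + z) (w(z) = -3 + √((-4 - 1*3) + z)*z² = -3 + √((-4 - 3) + z)*z² = -3 + √(-7 + z)*z² = -3 + z²*√(-7 + z))
(((0 + 2) - 4)*((3 + 3)*((0*(-4))*0)))*w(1) = (((0 + 2) - 4)*((3 + 3)*((0*(-4))*0)))*(-3 + 1²*√(-7 + 1)) = ((2 - 4)*(6*(0*0)))*(-3 + 1*√(-6)) = (-12*0)*(-3 + 1*(I*√6)) = (-2*0)*(-3 + I*√6) = 0*(-3 + I*√6) = 0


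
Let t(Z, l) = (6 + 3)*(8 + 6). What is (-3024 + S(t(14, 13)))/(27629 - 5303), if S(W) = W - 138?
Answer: -506/3721 ≈ -0.13598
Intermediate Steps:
t(Z, l) = 126 (t(Z, l) = 9*14 = 126)
S(W) = -138 + W
(-3024 + S(t(14, 13)))/(27629 - 5303) = (-3024 + (-138 + 126))/(27629 - 5303) = (-3024 - 12)/22326 = -3036*1/22326 = -506/3721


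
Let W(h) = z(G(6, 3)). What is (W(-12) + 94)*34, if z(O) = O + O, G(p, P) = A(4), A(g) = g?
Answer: 3468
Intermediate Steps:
G(p, P) = 4
z(O) = 2*O
W(h) = 8 (W(h) = 2*4 = 8)
(W(-12) + 94)*34 = (8 + 94)*34 = 102*34 = 3468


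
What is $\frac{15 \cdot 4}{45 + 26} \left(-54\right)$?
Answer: $- \frac{3240}{71} \approx -45.634$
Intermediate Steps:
$\frac{15 \cdot 4}{45 + 26} \left(-54\right) = \frac{1}{71} \cdot 60 \left(-54\right) = \frac{60}{71} \left(-54\right) = - \frac{3240}{71}$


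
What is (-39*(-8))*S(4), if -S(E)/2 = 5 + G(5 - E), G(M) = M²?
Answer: -3744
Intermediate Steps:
S(E) = -10 - 2*(5 - E)² (S(E) = -2*(5 + (5 - E)²) = -10 - 2*(5 - E)²)
(-39*(-8))*S(4) = (-39*(-8))*(-10 - 2*(-5 + 4)²) = 312*(-10 - 2*(-1)²) = 312*(-10 - 2*1) = 312*(-10 - 2) = 312*(-12) = -3744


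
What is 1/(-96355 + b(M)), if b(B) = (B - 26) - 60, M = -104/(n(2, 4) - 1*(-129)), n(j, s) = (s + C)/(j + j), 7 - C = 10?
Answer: -517/49860413 ≈ -1.0369e-5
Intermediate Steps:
C = -3 (C = 7 - 1*10 = 7 - 10 = -3)
n(j, s) = (-3 + s)/(2*j) (n(j, s) = (s - 3)/(j + j) = (-3 + s)/((2*j)) = (-3 + s)*(1/(2*j)) = (-3 + s)/(2*j))
M = -416/517 (M = -104/((1/2)*(-3 + 4)/2 - 1*(-129)) = -104/((1/2)*(1/2)*1 + 129) = -104/(1/4 + 129) = -104/517/4 = -104*4/517 = -416/517 ≈ -0.80464)
b(B) = -86 + B (b(B) = (-26 + B) - 60 = -86 + B)
1/(-96355 + b(M)) = 1/(-96355 + (-86 - 416/517)) = 1/(-96355 - 44878/517) = 1/(-49860413/517) = -517/49860413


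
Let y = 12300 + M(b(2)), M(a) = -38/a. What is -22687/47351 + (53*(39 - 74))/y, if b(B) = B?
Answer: -366455152/581517631 ≈ -0.63017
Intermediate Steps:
y = 12281 (y = 12300 - 38/2 = 12300 - 38*½ = 12300 - 19 = 12281)
-22687/47351 + (53*(39 - 74))/y = -22687/47351 + (53*(39 - 74))/12281 = -22687*1/47351 + (53*(-35))*(1/12281) = -22687/47351 - 1855*1/12281 = -22687/47351 - 1855/12281 = -366455152/581517631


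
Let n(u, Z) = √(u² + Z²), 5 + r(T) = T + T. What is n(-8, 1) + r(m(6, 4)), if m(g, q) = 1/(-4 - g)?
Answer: -26/5 + √65 ≈ 2.8623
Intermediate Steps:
r(T) = -5 + 2*T (r(T) = -5 + (T + T) = -5 + 2*T)
n(u, Z) = √(Z² + u²)
n(-8, 1) + r(m(6, 4)) = √(1² + (-8)²) + (-5 + 2*(-1/(4 + 6))) = √(1 + 64) + (-5 + 2*(-1/10)) = √65 + (-5 + 2*(-1*⅒)) = √65 + (-5 + 2*(-⅒)) = √65 + (-5 - ⅕) = √65 - 26/5 = -26/5 + √65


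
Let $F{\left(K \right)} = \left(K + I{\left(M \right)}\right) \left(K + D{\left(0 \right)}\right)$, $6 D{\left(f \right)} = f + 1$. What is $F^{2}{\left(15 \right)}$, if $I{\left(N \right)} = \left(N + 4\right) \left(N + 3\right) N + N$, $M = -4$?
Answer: $\frac{1002001}{36} \approx 27833.0$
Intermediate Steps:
$D{\left(f \right)} = \frac{1}{6} + \frac{f}{6}$ ($D{\left(f \right)} = \frac{f + 1}{6} = \frac{1 + f}{6} = \frac{1}{6} + \frac{f}{6}$)
$I{\left(N \right)} = N + N \left(3 + N\right) \left(4 + N\right)$ ($I{\left(N \right)} = \left(4 + N\right) \left(3 + N\right) N + N = \left(3 + N\right) \left(4 + N\right) N + N = N \left(3 + N\right) \left(4 + N\right) + N = N + N \left(3 + N\right) \left(4 + N\right)$)
$F{\left(K \right)} = \left(-4 + K\right) \left(\frac{1}{6} + K\right)$ ($F{\left(K \right)} = \left(K - 4 \left(13 + \left(-4\right)^{2} + 7 \left(-4\right)\right)\right) \left(K + \left(\frac{1}{6} + \frac{1}{6} \cdot 0\right)\right) = \left(K - 4 \left(13 + 16 - 28\right)\right) \left(K + \left(\frac{1}{6} + 0\right)\right) = \left(K - 4\right) \left(K + \frac{1}{6}\right) = \left(K - 4\right) \left(\frac{1}{6} + K\right) = \left(-4 + K\right) \left(\frac{1}{6} + K\right)$)
$F^{2}{\left(15 \right)} = \left(- \frac{2}{3} + 15^{2} - \frac{115}{2}\right)^{2} = \left(- \frac{2}{3} + 225 - \frac{115}{2}\right)^{2} = \left(\frac{1001}{6}\right)^{2} = \frac{1002001}{36}$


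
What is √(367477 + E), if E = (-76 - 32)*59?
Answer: √361105 ≈ 600.92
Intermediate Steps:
E = -6372 (E = -108*59 = -6372)
√(367477 + E) = √(367477 - 6372) = √361105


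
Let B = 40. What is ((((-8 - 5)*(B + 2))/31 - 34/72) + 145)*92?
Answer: 3257651/279 ≈ 11676.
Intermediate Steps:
((((-8 - 5)*(B + 2))/31 - 34/72) + 145)*92 = ((((-8 - 5)*(40 + 2))/31 - 34/72) + 145)*92 = ((-13*42*(1/31) - 34*1/72) + 145)*92 = ((-546*1/31 - 17/36) + 145)*92 = ((-546/31 - 17/36) + 145)*92 = (-20183/1116 + 145)*92 = (141637/1116)*92 = 3257651/279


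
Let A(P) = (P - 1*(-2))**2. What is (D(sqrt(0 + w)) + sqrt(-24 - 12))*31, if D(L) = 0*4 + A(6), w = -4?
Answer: 1984 + 186*I ≈ 1984.0 + 186.0*I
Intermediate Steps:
A(P) = (2 + P)**2 (A(P) = (P + 2)**2 = (2 + P)**2)
D(L) = 64 (D(L) = 0*4 + (2 + 6)**2 = 0 + 8**2 = 0 + 64 = 64)
(D(sqrt(0 + w)) + sqrt(-24 - 12))*31 = (64 + sqrt(-24 - 12))*31 = (64 + sqrt(-36))*31 = (64 + 6*I)*31 = 1984 + 186*I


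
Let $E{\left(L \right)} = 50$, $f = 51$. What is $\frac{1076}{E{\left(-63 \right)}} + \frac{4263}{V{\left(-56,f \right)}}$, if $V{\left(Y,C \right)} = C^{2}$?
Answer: $\frac{501971}{21675} \approx 23.159$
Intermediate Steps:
$\frac{1076}{E{\left(-63 \right)}} + \frac{4263}{V{\left(-56,f \right)}} = \frac{1076}{50} + \frac{4263}{51^{2}} = 1076 \cdot \frac{1}{50} + \frac{4263}{2601} = \frac{538}{25} + 4263 \cdot \frac{1}{2601} = \frac{538}{25} + \frac{1421}{867} = \frac{501971}{21675}$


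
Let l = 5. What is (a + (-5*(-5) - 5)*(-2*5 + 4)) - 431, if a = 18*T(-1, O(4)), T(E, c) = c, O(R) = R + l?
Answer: -389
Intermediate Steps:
O(R) = 5 + R (O(R) = R + 5 = 5 + R)
a = 162 (a = 18*(5 + 4) = 18*9 = 162)
(a + (-5*(-5) - 5)*(-2*5 + 4)) - 431 = (162 + (-5*(-5) - 5)*(-2*5 + 4)) - 431 = (162 + (25 - 5)*(-10 + 4)) - 431 = (162 + 20*(-6)) - 431 = (162 - 120) - 431 = 42 - 431 = -389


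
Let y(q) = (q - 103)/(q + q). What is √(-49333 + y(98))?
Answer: I*√9669273/14 ≈ 222.11*I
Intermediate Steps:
y(q) = (-103 + q)/(2*q) (y(q) = (-103 + q)/((2*q)) = (-103 + q)*(1/(2*q)) = (-103 + q)/(2*q))
√(-49333 + y(98)) = √(-49333 + (½)*(-103 + 98)/98) = √(-49333 + (½)*(1/98)*(-5)) = √(-49333 - 5/196) = √(-9669273/196) = I*√9669273/14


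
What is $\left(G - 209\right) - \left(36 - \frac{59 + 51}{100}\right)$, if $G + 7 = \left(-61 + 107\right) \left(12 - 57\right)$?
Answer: $- \frac{23209}{10} \approx -2320.9$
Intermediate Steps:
$G = -2077$ ($G = -7 + \left(-61 + 107\right) \left(12 - 57\right) = -7 + 46 \left(-45\right) = -7 - 2070 = -2077$)
$\left(G - 209\right) - \left(36 - \frac{59 + 51}{100}\right) = \left(-2077 - 209\right) - \left(36 - \frac{59 + 51}{100}\right) = -2286 + \left(\left(-108\right) \frac{1}{3} + 110 \cdot \frac{1}{100}\right) = -2286 + \left(-36 + \frac{11}{10}\right) = -2286 - \frac{349}{10} = - \frac{23209}{10}$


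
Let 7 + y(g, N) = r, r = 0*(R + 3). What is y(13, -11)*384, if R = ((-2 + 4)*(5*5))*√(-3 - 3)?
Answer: -2688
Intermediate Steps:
R = 50*I*√6 (R = (2*25)*√(-6) = 50*(I*√6) = 50*I*√6 ≈ 122.47*I)
r = 0 (r = 0*(50*I*√6 + 3) = 0*(3 + 50*I*√6) = 0)
y(g, N) = -7 (y(g, N) = -7 + 0 = -7)
y(13, -11)*384 = -7*384 = -2688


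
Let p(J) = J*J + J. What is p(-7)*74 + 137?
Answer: 3245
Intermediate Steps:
p(J) = J + J**2 (p(J) = J**2 + J = J + J**2)
p(-7)*74 + 137 = -7*(1 - 7)*74 + 137 = -7*(-6)*74 + 137 = 42*74 + 137 = 3108 + 137 = 3245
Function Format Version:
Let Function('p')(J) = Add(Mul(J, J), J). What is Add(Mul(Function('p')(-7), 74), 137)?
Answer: 3245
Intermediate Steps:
Function('p')(J) = Add(J, Pow(J, 2)) (Function('p')(J) = Add(Pow(J, 2), J) = Add(J, Pow(J, 2)))
Add(Mul(Function('p')(-7), 74), 137) = Add(Mul(Mul(-7, Add(1, -7)), 74), 137) = Add(Mul(Mul(-7, -6), 74), 137) = Add(Mul(42, 74), 137) = Add(3108, 137) = 3245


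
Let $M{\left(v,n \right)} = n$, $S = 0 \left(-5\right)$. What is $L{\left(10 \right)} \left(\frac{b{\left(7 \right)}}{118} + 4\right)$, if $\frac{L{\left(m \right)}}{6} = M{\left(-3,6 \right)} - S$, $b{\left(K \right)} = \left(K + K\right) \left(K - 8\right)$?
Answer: $\frac{8244}{59} \approx 139.73$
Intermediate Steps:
$S = 0$
$b{\left(K \right)} = 2 K \left(-8 + K\right)$
$L{\left(m \right)} = 36$ ($L{\left(m \right)} = 6 \left(6 - 0\right) = 6 \left(6 + 0\right) = 6 \cdot 6 = 36$)
$L{\left(10 \right)} \left(\frac{b{\left(7 \right)}}{118} + 4\right) = 36 \left(\frac{2 \cdot 7 \left(-8 + 7\right)}{118} + 4\right) = 36 \left(2 \cdot 7 \left(-1\right) \frac{1}{118} + 4\right) = 36 \left(\left(-14\right) \frac{1}{118} + 4\right) = 36 \left(- \frac{7}{59} + 4\right) = 36 \cdot \frac{229}{59} = \frac{8244}{59}$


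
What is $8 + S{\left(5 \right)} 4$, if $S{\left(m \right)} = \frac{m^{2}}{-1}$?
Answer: $-92$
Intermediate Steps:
$S{\left(m \right)} = - m^{2}$ ($S{\left(m \right)} = m^{2} \left(-1\right) = - m^{2}$)
$8 + S{\left(5 \right)} 4 = 8 + - 5^{2} \cdot 4 = 8 + \left(-1\right) 25 \cdot 4 = 8 - 100 = -92$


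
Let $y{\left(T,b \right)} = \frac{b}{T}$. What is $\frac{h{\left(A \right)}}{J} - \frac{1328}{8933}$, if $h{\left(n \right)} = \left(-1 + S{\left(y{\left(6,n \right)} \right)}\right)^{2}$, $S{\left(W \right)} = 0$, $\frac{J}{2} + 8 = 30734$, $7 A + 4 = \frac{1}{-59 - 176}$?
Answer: $- \frac{81599323}{548950716} \approx -0.14865$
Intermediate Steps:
$A = - \frac{941}{1645}$ ($A = - \frac{4}{7} + \frac{1}{7 \left(-59 - 176\right)} = - \frac{4}{7} + \frac{1}{7 \left(-235\right)} = - \frac{4}{7} + \frac{1}{7} \left(- \frac{1}{235}\right) = - \frac{4}{7} - \frac{1}{1645} = - \frac{941}{1645} \approx -0.57204$)
$J = 61452$ ($J = -16 + 2 \cdot 30734 = -16 + 61468 = 61452$)
$h{\left(n \right)} = 1$ ($h{\left(n \right)} = \left(-1 + 0\right)^{2} = \left(-1\right)^{2} = 1$)
$\frac{h{\left(A \right)}}{J} - \frac{1328}{8933} = 1 \cdot \frac{1}{61452} - \frac{1328}{8933} = \frac{1}{61452} - \frac{1328}{8933} = - \frac{81599323}{548950716}$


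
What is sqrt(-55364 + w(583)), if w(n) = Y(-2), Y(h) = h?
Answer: I*sqrt(55366) ≈ 235.3*I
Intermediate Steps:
w(n) = -2
sqrt(-55364 + w(583)) = sqrt(-55364 - 2) = sqrt(-55366) = I*sqrt(55366)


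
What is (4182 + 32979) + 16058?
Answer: 53219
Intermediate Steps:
(4182 + 32979) + 16058 = 37161 + 16058 = 53219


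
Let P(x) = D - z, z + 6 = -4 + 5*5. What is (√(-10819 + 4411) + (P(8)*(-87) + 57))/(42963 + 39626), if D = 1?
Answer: 1275/82589 + 6*I*√178/82589 ≈ 0.015438 + 0.00096926*I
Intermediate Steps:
z = 15 (z = -6 + (-4 + 5*5) = -6 + (-4 + 25) = -6 + 21 = 15)
P(x) = -14 (P(x) = 1 - 1*15 = 1 - 15 = -14)
(√(-10819 + 4411) + (P(8)*(-87) + 57))/(42963 + 39626) = (√(-10819 + 4411) + (-14*(-87) + 57))/(42963 + 39626) = (√(-6408) + (1218 + 57))/82589 = (6*I*√178 + 1275)*(1/82589) = (1275 + 6*I*√178)*(1/82589) = 1275/82589 + 6*I*√178/82589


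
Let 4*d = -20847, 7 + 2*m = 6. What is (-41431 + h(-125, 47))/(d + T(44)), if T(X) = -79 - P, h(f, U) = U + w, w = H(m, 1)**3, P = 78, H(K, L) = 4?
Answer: 33056/4295 ≈ 7.6964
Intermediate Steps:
m = -1/2 (m = -7/2 + (1/2)*6 = -7/2 + 3 = -1/2 ≈ -0.50000)
d = -20847/4 (d = (1/4)*(-20847) = -20847/4 ≈ -5211.8)
w = 64 (w = 4**3 = 64)
h(f, U) = 64 + U (h(f, U) = U + 64 = 64 + U)
T(X) = -157 (T(X) = -79 - 1*78 = -79 - 78 = -157)
(-41431 + h(-125, 47))/(d + T(44)) = (-41431 + (64 + 47))/(-20847/4 - 157) = (-41431 + 111)/(-21475/4) = -41320*(-4/21475) = 33056/4295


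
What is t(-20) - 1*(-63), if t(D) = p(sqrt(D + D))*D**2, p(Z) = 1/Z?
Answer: 63 - 20*I*sqrt(10) ≈ 63.0 - 63.246*I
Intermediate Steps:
t(D) = sqrt(2)*D**(3/2)/2 (t(D) = D**2/(sqrt(D + D)) = D**2/(sqrt(2*D)) = D**2/((sqrt(2)*sqrt(D))) = (sqrt(2)/(2*sqrt(D)))*D**2 = sqrt(2)*D**(3/2)/2)
t(-20) - 1*(-63) = sqrt(2)*(-20)**(3/2)/2 - 1*(-63) = sqrt(2)*(-40*I*sqrt(5))/2 + 63 = -20*I*sqrt(10) + 63 = 63 - 20*I*sqrt(10)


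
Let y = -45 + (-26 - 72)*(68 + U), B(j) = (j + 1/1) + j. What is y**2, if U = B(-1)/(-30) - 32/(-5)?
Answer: 12120248464/225 ≈ 5.3868e+7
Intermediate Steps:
B(j) = 1 + 2*j (B(j) = (j + 1) + j = (1 + j) + j = 1 + 2*j)
U = 193/30 (U = (1 + 2*(-1))/(-30) - 32/(-5) = (1 - 2)*(-1/30) - 32*(-1/5) = -1*(-1/30) + 32/5 = 1/30 + 32/5 = 193/30 ≈ 6.4333)
y = -110092/15 (y = -45 + (-26 - 72)*(68 + 193/30) = -45 - 98*2233/30 = -45 - 109417/15 = -110092/15 ≈ -7339.5)
y**2 = (-110092/15)**2 = 12120248464/225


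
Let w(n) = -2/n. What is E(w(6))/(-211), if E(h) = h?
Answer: 1/633 ≈ 0.0015798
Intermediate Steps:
E(w(6))/(-211) = (-2/6)/(-211) = -(-2)/(211*6) = -1/211*(-⅓) = 1/633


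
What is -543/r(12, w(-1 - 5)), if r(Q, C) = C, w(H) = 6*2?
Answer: -181/4 ≈ -45.250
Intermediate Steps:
w(H) = 12
-543/r(12, w(-1 - 5)) = -543/12 = -543*1/12 = -181/4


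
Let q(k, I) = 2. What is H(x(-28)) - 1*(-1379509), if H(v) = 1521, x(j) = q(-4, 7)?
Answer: 1381030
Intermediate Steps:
x(j) = 2
H(x(-28)) - 1*(-1379509) = 1521 - 1*(-1379509) = 1521 + 1379509 = 1381030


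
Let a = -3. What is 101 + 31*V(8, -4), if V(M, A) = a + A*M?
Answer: -984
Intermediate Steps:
V(M, A) = -3 + A*M
101 + 31*V(8, -4) = 101 + 31*(-3 - 4*8) = 101 + 31*(-3 - 32) = 101 + 31*(-35) = 101 - 1085 = -984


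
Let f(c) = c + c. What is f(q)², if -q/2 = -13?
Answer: 2704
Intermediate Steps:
q = 26 (q = -2*(-13) = 26)
f(c) = 2*c
f(q)² = (2*26)² = 52² = 2704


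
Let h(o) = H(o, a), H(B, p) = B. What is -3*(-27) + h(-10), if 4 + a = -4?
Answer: 71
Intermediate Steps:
a = -8 (a = -4 - 4 = -8)
h(o) = o
-3*(-27) + h(-10) = -3*(-27) - 10 = 81 - 10 = 71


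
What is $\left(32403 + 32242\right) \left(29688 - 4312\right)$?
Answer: $1640431520$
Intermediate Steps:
$\left(32403 + 32242\right) \left(29688 - 4312\right) = 64645 \cdot 25376 = 1640431520$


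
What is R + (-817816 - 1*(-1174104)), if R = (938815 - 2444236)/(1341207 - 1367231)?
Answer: 9273544333/26024 ≈ 3.5635e+5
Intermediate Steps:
R = 1505421/26024 (R = -1505421/(-26024) = -1505421*(-1/26024) = 1505421/26024 ≈ 57.847)
R + (-817816 - 1*(-1174104)) = 1505421/26024 + (-817816 - 1*(-1174104)) = 1505421/26024 + (-817816 + 1174104) = 1505421/26024 + 356288 = 9273544333/26024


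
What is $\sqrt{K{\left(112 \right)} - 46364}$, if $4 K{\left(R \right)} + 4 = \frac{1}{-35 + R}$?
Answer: $\frac{i \sqrt{1099592263}}{154} \approx 215.33 i$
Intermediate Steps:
$K{\left(R \right)} = -1 + \frac{1}{4 \left(-35 + R\right)}$
$\sqrt{K{\left(112 \right)} - 46364} = \sqrt{\frac{\frac{141}{4} - 112}{-35 + 112} - 46364} = \sqrt{\frac{\frac{141}{4} - 112}{77} - 46364} = \sqrt{\frac{1}{77} \left(- \frac{307}{4}\right) - 46364} = \sqrt{- \frac{307}{308} - 46364} = \sqrt{- \frac{14280419}{308}} = \frac{i \sqrt{1099592263}}{154}$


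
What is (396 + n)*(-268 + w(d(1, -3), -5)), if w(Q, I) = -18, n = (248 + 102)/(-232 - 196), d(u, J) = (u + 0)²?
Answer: -12093367/107 ≈ -1.1302e+5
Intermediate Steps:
d(u, J) = u²
n = -175/214 (n = 350/(-428) = 350*(-1/428) = -175/214 ≈ -0.81776)
(396 + n)*(-268 + w(d(1, -3), -5)) = (396 - 175/214)*(-268 - 18) = (84569/214)*(-286) = -12093367/107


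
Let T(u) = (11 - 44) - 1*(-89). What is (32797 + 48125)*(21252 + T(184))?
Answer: 1724285976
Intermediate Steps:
T(u) = 56 (T(u) = -33 + 89 = 56)
(32797 + 48125)*(21252 + T(184)) = (32797 + 48125)*(21252 + 56) = 80922*21308 = 1724285976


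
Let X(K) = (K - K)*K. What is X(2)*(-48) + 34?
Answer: 34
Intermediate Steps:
X(K) = 0 (X(K) = 0*K = 0)
X(2)*(-48) + 34 = 0*(-48) + 34 = 0 + 34 = 34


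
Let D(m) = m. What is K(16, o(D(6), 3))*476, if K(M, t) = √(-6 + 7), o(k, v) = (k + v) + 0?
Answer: 476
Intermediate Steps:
o(k, v) = k + v
K(M, t) = 1 (K(M, t) = √1 = 1)
K(16, o(D(6), 3))*476 = 1*476 = 476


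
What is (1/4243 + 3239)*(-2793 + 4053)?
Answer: 17316278280/4243 ≈ 4.0811e+6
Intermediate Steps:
(1/4243 + 3239)*(-2793 + 4053) = (1/4243 + 3239)*1260 = (13743078/4243)*1260 = 17316278280/4243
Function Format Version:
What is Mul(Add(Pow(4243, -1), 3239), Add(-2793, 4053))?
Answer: Rational(17316278280, 4243) ≈ 4.0811e+6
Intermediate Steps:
Mul(Add(Pow(4243, -1), 3239), Add(-2793, 4053)) = Mul(Add(Rational(1, 4243), 3239), 1260) = Mul(Rational(13743078, 4243), 1260) = Rational(17316278280, 4243)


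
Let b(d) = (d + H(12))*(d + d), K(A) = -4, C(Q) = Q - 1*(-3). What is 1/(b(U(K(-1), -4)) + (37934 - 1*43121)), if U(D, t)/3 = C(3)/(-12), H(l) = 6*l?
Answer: -2/10797 ≈ -0.00018524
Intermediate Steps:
C(Q) = 3 + Q (C(Q) = Q + 3 = 3 + Q)
U(D, t) = -3/2 (U(D, t) = 3*((3 + 3)/(-12)) = 3*(6*(-1/12)) = 3*(-1/2) = -3/2)
b(d) = 2*d*(72 + d) (b(d) = (d + 6*12)*(d + d) = (d + 72)*(2*d) = (72 + d)*(2*d) = 2*d*(72 + d))
1/(b(U(K(-1), -4)) + (37934 - 1*43121)) = 1/(2*(-3/2)*(72 - 3/2) + (37934 - 1*43121)) = 1/(2*(-3/2)*(141/2) + (37934 - 43121)) = 1/(-423/2 - 5187) = 1/(-10797/2) = -2/10797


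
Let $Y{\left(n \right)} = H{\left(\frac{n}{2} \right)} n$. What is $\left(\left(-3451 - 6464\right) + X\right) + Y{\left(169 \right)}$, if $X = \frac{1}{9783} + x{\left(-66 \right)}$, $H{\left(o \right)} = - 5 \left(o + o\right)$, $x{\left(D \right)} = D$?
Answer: $- \frac{1494705437}{9783} \approx -1.5279 \cdot 10^{5}$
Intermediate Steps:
$H{\left(o \right)} = - 10 o$ ($H{\left(o \right)} = - 5 \cdot 2 o = - 10 o$)
$X = - \frac{645677}{9783}$ ($X = \frac{1}{9783} - 66 = - \frac{645677}{9783} \approx -66.0$)
$Y{\left(n \right)} = - 5 n^{2}$ ($Y{\left(n \right)} = - 10 \frac{n}{2} n = - 5 n n = - 5 n^{2}$)
$\left(\left(-3451 - 6464\right) + X\right) + Y{\left(169 \right)} = \left(\left(-3451 - 6464\right) - \frac{645677}{9783}\right) - 5 \cdot 169^{2} = \left(\left(-3451 - 6464\right) - \frac{645677}{9783}\right) - 142805 = \left(-9915 - \frac{645677}{9783}\right) - 142805 = - \frac{97644122}{9783} - 142805 = - \frac{1494705437}{9783}$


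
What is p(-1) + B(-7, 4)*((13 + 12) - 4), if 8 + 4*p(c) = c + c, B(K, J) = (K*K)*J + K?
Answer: 7933/2 ≈ 3966.5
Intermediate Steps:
B(K, J) = K + J*K² (B(K, J) = K²*J + K = J*K² + K = K + J*K²)
p(c) = -2 + c/2 (p(c) = -2 + (c + c)/4 = -2 + (2*c)/4 = -2 + c/2)
p(-1) + B(-7, 4)*((13 + 12) - 4) = (-2 + (½)*(-1)) + (-7*(1 + 4*(-7)))*((13 + 12) - 4) = (-2 - ½) + (-7*(1 - 28))*(25 - 4) = -5/2 - 7*(-27)*21 = -5/2 + 189*21 = -5/2 + 3969 = 7933/2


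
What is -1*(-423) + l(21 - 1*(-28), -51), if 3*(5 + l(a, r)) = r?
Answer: 401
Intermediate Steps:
l(a, r) = -5 + r/3
-1*(-423) + l(21 - 1*(-28), -51) = -1*(-423) + (-5 + (1/3)*(-51)) = 423 + (-5 - 17) = 423 - 22 = 401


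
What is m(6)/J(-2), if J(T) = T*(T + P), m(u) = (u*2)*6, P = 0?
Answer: 18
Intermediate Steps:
m(u) = 12*u (m(u) = (2*u)*6 = 12*u)
J(T) = T² (J(T) = T*(T + 0) = T*T = T²)
m(6)/J(-2) = (12*6)/((-2)²) = 72/4 = 72*(¼) = 18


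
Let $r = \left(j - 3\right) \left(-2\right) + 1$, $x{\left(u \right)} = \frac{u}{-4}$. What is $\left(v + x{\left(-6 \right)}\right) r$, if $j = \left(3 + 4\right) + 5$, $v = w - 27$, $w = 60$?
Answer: $- \frac{1173}{2} \approx -586.5$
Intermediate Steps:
$x{\left(u \right)} = - \frac{u}{4}$ ($x{\left(u \right)} = u \left(- \frac{1}{4}\right) = - \frac{u}{4}$)
$v = 33$ ($v = 60 - 27 = 33$)
$j = 12$ ($j = 7 + 5 = 12$)
$r = -17$ ($r = \left(12 - 3\right) \left(-2\right) + 1 = 9 \left(-2\right) + 1 = -18 + 1 = -17$)
$\left(v + x{\left(-6 \right)}\right) r = \left(33 - - \frac{3}{2}\right) \left(-17\right) = \left(33 + \frac{3}{2}\right) \left(-17\right) = \frac{69}{2} \left(-17\right) = - \frac{1173}{2}$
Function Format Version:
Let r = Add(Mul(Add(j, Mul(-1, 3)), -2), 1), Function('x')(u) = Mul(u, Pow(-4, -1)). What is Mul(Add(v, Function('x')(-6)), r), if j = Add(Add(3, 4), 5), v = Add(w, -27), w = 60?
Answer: Rational(-1173, 2) ≈ -586.50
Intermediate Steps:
Function('x')(u) = Mul(Rational(-1, 4), u) (Function('x')(u) = Mul(u, Rational(-1, 4)) = Mul(Rational(-1, 4), u))
v = 33 (v = Add(60, -27) = 33)
j = 12 (j = Add(7, 5) = 12)
r = -17 (r = Add(Mul(Add(12, Mul(-1, 3)), -2), 1) = Add(Mul(Add(12, -3), -2), 1) = Add(Mul(9, -2), 1) = Add(-18, 1) = -17)
Mul(Add(v, Function('x')(-6)), r) = Mul(Add(33, Mul(Rational(-1, 4), -6)), -17) = Mul(Add(33, Rational(3, 2)), -17) = Mul(Rational(69, 2), -17) = Rational(-1173, 2)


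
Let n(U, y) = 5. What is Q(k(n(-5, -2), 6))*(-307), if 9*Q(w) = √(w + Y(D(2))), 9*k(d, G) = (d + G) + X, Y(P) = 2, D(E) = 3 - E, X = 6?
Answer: -307*√35/27 ≈ -67.268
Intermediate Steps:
k(d, G) = ⅔ + G/9 + d/9 (k(d, G) = ((d + G) + 6)/9 = ((G + d) + 6)/9 = (6 + G + d)/9 = ⅔ + G/9 + d/9)
Q(w) = √(2 + w)/9 (Q(w) = √(w + 2)/9 = √(2 + w)/9)
Q(k(n(-5, -2), 6))*(-307) = (√(2 + (⅔ + (⅑)*6 + (⅑)*5))/9)*(-307) = (√(2 + (⅔ + ⅔ + 5/9))/9)*(-307) = (√(2 + 17/9)/9)*(-307) = (√(35/9)/9)*(-307) = ((√35/3)/9)*(-307) = (√35/27)*(-307) = -307*√35/27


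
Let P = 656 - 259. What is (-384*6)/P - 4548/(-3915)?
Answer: -2404868/518085 ≈ -4.6418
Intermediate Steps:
P = 397
(-384*6)/P - 4548/(-3915) = -384*6/397 - 4548/(-3915) = -2304*1/397 - 4548*(-1/3915) = -2304/397 + 1516/1305 = -2404868/518085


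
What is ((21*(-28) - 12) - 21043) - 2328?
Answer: -23971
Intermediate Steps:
((21*(-28) - 12) - 21043) - 2328 = ((-588 - 12) - 21043) - 2328 = (-600 - 21043) - 2328 = -21643 - 2328 = -23971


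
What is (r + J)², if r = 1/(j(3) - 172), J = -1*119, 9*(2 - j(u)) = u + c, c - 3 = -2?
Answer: 33326328025/2353156 ≈ 14162.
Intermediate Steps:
c = 1 (c = 3 - 2 = 1)
j(u) = 17/9 - u/9 (j(u) = 2 - (u + 1)/9 = 2 - (1 + u)/9 = 2 + (-⅑ - u/9) = 17/9 - u/9)
J = -119
r = -9/1534 (r = 1/((17/9 - ⅑*3) - 172) = 1/((17/9 - ⅓) - 172) = 1/(14/9 - 172) = 1/(-1534/9) = -9/1534 ≈ -0.0058670)
(r + J)² = (-9/1534 - 119)² = (-182555/1534)² = 33326328025/2353156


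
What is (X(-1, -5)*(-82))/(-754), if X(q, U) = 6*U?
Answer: -1230/377 ≈ -3.2626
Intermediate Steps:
(X(-1, -5)*(-82))/(-754) = ((6*(-5))*(-82))/(-754) = -30*(-82)*(-1/754) = 2460*(-1/754) = -1230/377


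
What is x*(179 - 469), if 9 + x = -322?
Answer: 95990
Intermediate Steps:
x = -331 (x = -9 - 322 = -331)
x*(179 - 469) = -331*(179 - 469) = -331*(-290) = 95990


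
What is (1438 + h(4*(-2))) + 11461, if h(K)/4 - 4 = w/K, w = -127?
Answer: 25957/2 ≈ 12979.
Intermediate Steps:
h(K) = 16 - 508/K (h(K) = 16 + 4*(-127/K) = 16 - 508/K)
(1438 + h(4*(-2))) + 11461 = (1438 + (16 - 508/(4*(-2)))) + 11461 = (1438 + (16 - 508/(-8))) + 11461 = (1438 + (16 - 508*(-1/8))) + 11461 = (1438 + (16 + 127/2)) + 11461 = (1438 + 159/2) + 11461 = 3035/2 + 11461 = 25957/2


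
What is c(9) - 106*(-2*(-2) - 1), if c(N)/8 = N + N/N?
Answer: -238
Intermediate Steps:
c(N) = 8 + 8*N (c(N) = 8*(N + N/N) = 8*(N + 1) = 8*(1 + N) = 8 + 8*N)
c(9) - 106*(-2*(-2) - 1) = (8 + 8*9) - 106*(-2*(-2) - 1) = (8 + 72) - 106*(4 - 1) = 80 - 106*3 = 80 - 318 = -238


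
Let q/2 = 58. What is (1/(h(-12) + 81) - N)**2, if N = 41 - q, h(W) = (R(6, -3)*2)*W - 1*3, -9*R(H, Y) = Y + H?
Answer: 41615401/7396 ≈ 5626.7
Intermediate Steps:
q = 116 (q = 2*58 = 116)
R(H, Y) = -H/9 - Y/9 (R(H, Y) = -(Y + H)/9 = -(H + Y)/9 = -H/9 - Y/9)
h(W) = -3 - 2*W/3 (h(W) = ((-1/9*6 - 1/9*(-3))*2)*W - 1*3 = ((-2/3 + 1/3)*2)*W - 3 = (-1/3*2)*W - 3 = -2*W/3 - 3 = -3 - 2*W/3)
N = -75 (N = 41 - 1*116 = 41 - 116 = -75)
(1/(h(-12) + 81) - N)**2 = (1/((-3 - 2/3*(-12)) + 81) - 1*(-75))**2 = (1/((-3 + 8) + 81) + 75)**2 = (1/(5 + 81) + 75)**2 = (1/86 + 75)**2 = (6451/86)**2 = 41615401/7396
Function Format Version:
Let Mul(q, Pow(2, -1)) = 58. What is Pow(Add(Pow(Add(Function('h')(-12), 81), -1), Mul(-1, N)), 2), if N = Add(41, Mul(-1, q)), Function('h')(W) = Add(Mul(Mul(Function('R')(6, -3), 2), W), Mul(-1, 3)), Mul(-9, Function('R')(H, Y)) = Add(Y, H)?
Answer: Rational(41615401, 7396) ≈ 5626.7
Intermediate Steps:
q = 116 (q = Mul(2, 58) = 116)
Function('R')(H, Y) = Add(Mul(Rational(-1, 9), H), Mul(Rational(-1, 9), Y)) (Function('R')(H, Y) = Mul(Rational(-1, 9), Add(Y, H)) = Mul(Rational(-1, 9), Add(H, Y)) = Add(Mul(Rational(-1, 9), H), Mul(Rational(-1, 9), Y)))
Function('h')(W) = Add(-3, Mul(Rational(-2, 3), W)) (Function('h')(W) = Add(Mul(Mul(Add(Mul(Rational(-1, 9), 6), Mul(Rational(-1, 9), -3)), 2), W), Mul(-1, 3)) = Add(Mul(Mul(Add(Rational(-2, 3), Rational(1, 3)), 2), W), -3) = Add(Mul(Mul(Rational(-1, 3), 2), W), -3) = Add(Mul(Rational(-2, 3), W), -3) = Add(-3, Mul(Rational(-2, 3), W)))
N = -75 (N = Add(41, Mul(-1, 116)) = Add(41, -116) = -75)
Pow(Add(Pow(Add(Function('h')(-12), 81), -1), Mul(-1, N)), 2) = Pow(Add(Pow(Add(Add(-3, Mul(Rational(-2, 3), -12)), 81), -1), Mul(-1, -75)), 2) = Pow(Add(Pow(Add(Add(-3, 8), 81), -1), 75), 2) = Pow(Add(Pow(Add(5, 81), -1), 75), 2) = Pow(Add(Pow(86, -1), 75), 2) = Pow(Add(Rational(1, 86), 75), 2) = Pow(Rational(6451, 86), 2) = Rational(41615401, 7396)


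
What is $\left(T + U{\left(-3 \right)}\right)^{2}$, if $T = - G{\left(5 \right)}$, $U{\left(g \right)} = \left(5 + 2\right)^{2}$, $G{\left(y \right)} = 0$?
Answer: $2401$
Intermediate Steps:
$U{\left(g \right)} = 49$ ($U{\left(g \right)} = 7^{2} = 49$)
$T = 0$ ($T = \left(-1\right) 0 = 0$)
$\left(T + U{\left(-3 \right)}\right)^{2} = \left(0 + 49\right)^{2} = 49^{2} = 2401$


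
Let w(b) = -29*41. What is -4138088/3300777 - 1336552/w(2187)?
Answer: 151956548768/135331857 ≈ 1122.8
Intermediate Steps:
w(b) = -1189
-4138088/3300777 - 1336552/w(2187) = -4138088/3300777 - 1336552/(-1189) = -4138088*1/3300777 - 1336552*(-1/1189) = -4138088/3300777 + 46088/41 = 151956548768/135331857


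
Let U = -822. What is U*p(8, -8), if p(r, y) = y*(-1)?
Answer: -6576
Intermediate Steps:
p(r, y) = -y
U*p(8, -8) = -(-822)*(-8) = -822*8 = -6576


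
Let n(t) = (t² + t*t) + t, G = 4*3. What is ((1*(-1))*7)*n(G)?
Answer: -2100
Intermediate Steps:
G = 12
n(t) = t + 2*t² (n(t) = (t² + t²) + t = 2*t² + t = t + 2*t²)
((1*(-1))*7)*n(G) = ((1*(-1))*7)*(12*(1 + 2*12)) = (-1*7)*(12*(1 + 24)) = -84*25 = -7*300 = -2100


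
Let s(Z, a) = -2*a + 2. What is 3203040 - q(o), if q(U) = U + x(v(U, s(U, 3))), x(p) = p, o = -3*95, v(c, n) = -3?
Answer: 3203328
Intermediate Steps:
s(Z, a) = 2 - 2*a
o = -285
q(U) = -3 + U (q(U) = U - 3 = -3 + U)
3203040 - q(o) = 3203040 - (-3 - 285) = 3203040 - 1*(-288) = 3203040 + 288 = 3203328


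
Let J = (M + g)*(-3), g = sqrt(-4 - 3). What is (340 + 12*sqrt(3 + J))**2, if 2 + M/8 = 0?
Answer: 16*(85 + 3*sqrt(3)*sqrt(17 - I*sqrt(7)))**2 ≈ 1.8139e+5 - 5664.0*I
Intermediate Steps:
g = I*sqrt(7) (g = sqrt(-7) = I*sqrt(7) ≈ 2.6458*I)
M = -16 (M = -16 + 8*0 = -16 + 0 = -16)
J = 48 - 3*I*sqrt(7) (J = (-16 + I*sqrt(7))*(-3) = 48 - 3*I*sqrt(7) ≈ 48.0 - 7.9373*I)
(340 + 12*sqrt(3 + J))**2 = (340 + 12*sqrt(3 + (48 - 3*I*sqrt(7))))**2 = (340 + 12*sqrt(51 - 3*I*sqrt(7)))**2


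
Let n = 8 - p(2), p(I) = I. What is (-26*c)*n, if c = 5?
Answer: -780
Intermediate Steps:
n = 6 (n = 8 - 1*2 = 8 - 2 = 6)
(-26*c)*n = -26*5*6 = -130*6 = -780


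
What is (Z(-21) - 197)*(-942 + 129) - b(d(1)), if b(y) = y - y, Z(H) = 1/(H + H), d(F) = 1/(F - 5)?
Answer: 2242525/14 ≈ 1.6018e+5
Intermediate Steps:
d(F) = 1/(-5 + F)
Z(H) = 1/(2*H)
b(y) = 0
(Z(-21) - 197)*(-942 + 129) - b(d(1)) = ((1/2)/(-21) - 197)*(-942 + 129) - 1*0 = ((1/2)*(-1/21) - 197)*(-813) + 0 = (-1/42 - 197)*(-813) + 0 = -8275/42*(-813) + 0 = 2242525/14 + 0 = 2242525/14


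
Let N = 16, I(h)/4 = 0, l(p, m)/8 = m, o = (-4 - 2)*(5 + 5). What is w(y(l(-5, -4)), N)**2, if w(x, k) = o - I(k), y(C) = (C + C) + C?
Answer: 3600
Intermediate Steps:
o = -60 (o = -6*10 = -60)
l(p, m) = 8*m
y(C) = 3*C (y(C) = 2*C + C = 3*C)
I(h) = 0 (I(h) = 4*0 = 0)
w(x, k) = -60 (w(x, k) = -60 - 1*0 = -60 + 0 = -60)
w(y(l(-5, -4)), N)**2 = (-60)**2 = 3600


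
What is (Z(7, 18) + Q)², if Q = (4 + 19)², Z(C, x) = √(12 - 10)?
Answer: (529 + √2)² ≈ 2.8134e+5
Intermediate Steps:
Z(C, x) = √2
Q = 529 (Q = 23² = 529)
(Z(7, 18) + Q)² = (√2 + 529)² = (529 + √2)²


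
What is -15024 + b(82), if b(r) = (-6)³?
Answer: -15240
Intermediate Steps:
b(r) = -216
-15024 + b(82) = -15024 - 216 = -15240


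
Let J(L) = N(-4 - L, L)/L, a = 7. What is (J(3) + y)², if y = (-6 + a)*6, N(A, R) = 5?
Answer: 529/9 ≈ 58.778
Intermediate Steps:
J(L) = 5/L
y = 6 (y = (-6 + 7)*6 = 1*6 = 6)
(J(3) + y)² = (5/3 + 6)² = (23/3)² = 529/9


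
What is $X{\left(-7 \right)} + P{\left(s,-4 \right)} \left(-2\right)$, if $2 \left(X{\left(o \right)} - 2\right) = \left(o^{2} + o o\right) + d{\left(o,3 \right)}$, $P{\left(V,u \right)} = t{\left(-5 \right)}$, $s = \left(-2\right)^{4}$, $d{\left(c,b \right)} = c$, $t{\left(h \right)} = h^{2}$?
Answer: $- \frac{5}{2} \approx -2.5$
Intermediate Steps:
$s = 16$
$P{\left(V,u \right)} = 25$ ($P{\left(V,u \right)} = \left(-5\right)^{2} = 25$)
$X{\left(o \right)} = 2 + o^{2} + \frac{o}{2}$ ($X{\left(o \right)} = 2 + \frac{\left(o^{2} + o o\right) + o}{2} = 2 + \frac{\left(o^{2} + o^{2}\right) + o}{2} = 2 + \frac{2 o^{2} + o}{2} = 2 + \frac{o + 2 o^{2}}{2} = 2 + \left(o^{2} + \frac{o}{2}\right) = 2 + o^{2} + \frac{o}{2}$)
$X{\left(-7 \right)} + P{\left(s,-4 \right)} \left(-2\right) = \left(2 + \left(-7\right)^{2} + \frac{1}{2} \left(-7\right)\right) + 25 \left(-2\right) = \left(2 + 49 - \frac{7}{2}\right) - 50 = \frac{95}{2} - 50 = - \frac{5}{2}$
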